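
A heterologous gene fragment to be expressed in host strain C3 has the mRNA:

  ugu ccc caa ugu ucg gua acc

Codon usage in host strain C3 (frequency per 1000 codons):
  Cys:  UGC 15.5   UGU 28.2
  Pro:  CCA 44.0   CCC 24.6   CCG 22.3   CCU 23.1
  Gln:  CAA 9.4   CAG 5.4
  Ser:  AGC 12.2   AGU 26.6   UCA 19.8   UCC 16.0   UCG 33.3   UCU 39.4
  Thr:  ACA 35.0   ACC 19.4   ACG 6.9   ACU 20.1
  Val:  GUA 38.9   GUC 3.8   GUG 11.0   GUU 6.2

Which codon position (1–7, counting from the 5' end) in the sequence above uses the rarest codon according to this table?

Codon 1 UGU (Cys): 28.2 per 1000.
Codon 2 CCC (Pro): 24.6 per 1000.
Codon 3 CAA (Gln): 9.4 per 1000.
Codon 4 UGU (Cys): 28.2 per 1000.
Codon 5 UCG (Ser): 33.3 per 1000.
Codon 6 GUA (Val): 38.9 per 1000.
Codon 7 ACC (Thr): 19.4 per 1000.
Lowest frequency is 9.4 at codon 3.

3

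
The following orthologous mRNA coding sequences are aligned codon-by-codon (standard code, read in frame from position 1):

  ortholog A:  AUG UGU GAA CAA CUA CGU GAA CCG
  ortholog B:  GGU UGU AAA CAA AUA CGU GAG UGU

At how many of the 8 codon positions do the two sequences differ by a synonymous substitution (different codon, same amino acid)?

1

Codon 1: AUG Met / GGU Gly — nonsynonymous.
Codon 2: UGU Cys / UGU Cys — identical.
Codon 3: GAA Glu / AAA Lys — nonsynonymous.
Codon 4: CAA Gln / CAA Gln — identical.
Codon 5: CUA Leu / AUA Ile — nonsynonymous.
Codon 6: CGU Arg / CGU Arg — identical.
Codon 7: GAA Glu / GAG Glu — synonymous.
Codon 8: CCG Pro / UGU Cys — nonsynonymous.
Synonymous differences: 1.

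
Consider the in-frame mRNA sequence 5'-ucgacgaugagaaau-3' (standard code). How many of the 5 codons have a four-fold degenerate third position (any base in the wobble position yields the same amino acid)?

Codon 1 UCG (Ser): third position 4-fold.
Codon 2 ACG (Thr): third position 4-fold.
Codon 3 AUG (Met): third position 1-fold.
Codon 4 AGA (Arg): third position 2-fold.
Codon 5 AAU (Asn): third position 2-fold.
Four-fold degenerate third positions: 2.

2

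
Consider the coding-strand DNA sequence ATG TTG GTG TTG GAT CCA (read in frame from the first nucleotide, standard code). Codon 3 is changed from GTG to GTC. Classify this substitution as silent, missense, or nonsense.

silent

Position 9 falls in codon 3: GTG → Val.
After the substitution the codon is GTC → Val.
Both encode Val, so the change is synonymous.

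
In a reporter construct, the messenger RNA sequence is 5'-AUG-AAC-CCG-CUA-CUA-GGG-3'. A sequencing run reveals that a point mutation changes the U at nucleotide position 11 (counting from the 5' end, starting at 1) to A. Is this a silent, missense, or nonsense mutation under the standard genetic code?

Position 11 falls in codon 4: CUA → Leu.
After the substitution the codon is CAA → Gln.
Leu ≠ Gln, so this is a missense mutation.

missense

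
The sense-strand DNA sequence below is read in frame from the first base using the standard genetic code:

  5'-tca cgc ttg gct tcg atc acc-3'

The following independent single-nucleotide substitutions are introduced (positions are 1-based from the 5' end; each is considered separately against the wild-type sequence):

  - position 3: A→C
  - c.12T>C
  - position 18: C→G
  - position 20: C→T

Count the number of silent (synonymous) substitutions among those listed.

Codon 1: TCA (Ser) → TCC (Ser) — synonymous.
Codon 4: GCT (Ala) → GCC (Ala) — synonymous.
Codon 6: ATC (Ile) → ATG (Met) — missense.
Codon 7: ACC (Thr) → ATC (Ile) — missense.
Synonymous: 2 of 4.

2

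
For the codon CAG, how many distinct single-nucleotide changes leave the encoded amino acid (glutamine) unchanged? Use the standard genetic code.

1

Position 1: none → 0 synonymous.
Position 2: none → 0 synonymous.
Position 3: CAA → 1 synonymous.
Total: 0 + 0 + 1 = 1.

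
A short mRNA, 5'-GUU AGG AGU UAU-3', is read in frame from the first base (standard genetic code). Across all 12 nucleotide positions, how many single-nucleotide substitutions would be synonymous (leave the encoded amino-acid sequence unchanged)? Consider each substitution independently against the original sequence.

7

Codon 1 (GUU, Val): 3 synonymous substitutions.
Codon 2 (AGG, Arg): 2 synonymous substitutions.
Codon 3 (AGU, Ser): 1 synonymous substitution.
Codon 4 (UAU, Tyr): 1 synonymous substitution.
Total: 3 + 2 + 1 + 1 = 7.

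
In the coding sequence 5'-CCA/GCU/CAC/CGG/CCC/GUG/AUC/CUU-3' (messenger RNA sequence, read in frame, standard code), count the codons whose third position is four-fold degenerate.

6

Codon 1 CCA (Pro): third position 4-fold.
Codon 2 GCU (Ala): third position 4-fold.
Codon 3 CAC (His): third position 2-fold.
Codon 4 CGG (Arg): third position 4-fold.
Codon 5 CCC (Pro): third position 4-fold.
Codon 6 GUG (Val): third position 4-fold.
Codon 7 AUC (Ile): third position 3-fold.
Codon 8 CUU (Leu): third position 4-fold.
Four-fold degenerate third positions: 6.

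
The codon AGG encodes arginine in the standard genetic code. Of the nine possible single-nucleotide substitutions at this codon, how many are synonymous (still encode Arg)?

Position 1: CGG → 1 synonymous.
Position 2: none → 0 synonymous.
Position 3: AGA → 1 synonymous.
Total: 1 + 0 + 1 = 2.

2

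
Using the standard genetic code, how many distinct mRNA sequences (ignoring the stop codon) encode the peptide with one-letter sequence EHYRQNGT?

3072

Glu: 2 codons.
His: 2 codons.
Tyr: 2 codons.
Arg: 6 codons.
Gln: 2 codons.
Asn: 2 codons.
Gly: 4 codons.
Thr: 4 codons.
2 × 2 × 2 × 6 × 2 × 2 × 4 × 4 = 3072.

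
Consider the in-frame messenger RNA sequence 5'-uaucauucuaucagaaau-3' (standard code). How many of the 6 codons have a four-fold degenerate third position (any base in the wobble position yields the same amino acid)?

1

Codon 1 UAU (Tyr): third position 2-fold.
Codon 2 CAU (His): third position 2-fold.
Codon 3 UCU (Ser): third position 4-fold.
Codon 4 AUC (Ile): third position 3-fold.
Codon 5 AGA (Arg): third position 2-fold.
Codon 6 AAU (Asn): third position 2-fold.
Four-fold degenerate third positions: 1.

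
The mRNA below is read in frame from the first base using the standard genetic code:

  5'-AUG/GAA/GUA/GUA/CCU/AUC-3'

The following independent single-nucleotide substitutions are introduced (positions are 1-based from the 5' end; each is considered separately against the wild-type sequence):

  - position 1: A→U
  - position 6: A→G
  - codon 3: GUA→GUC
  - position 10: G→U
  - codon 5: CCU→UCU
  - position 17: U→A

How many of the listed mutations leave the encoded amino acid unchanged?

2

Codon 1: AUG (Met) → UUG (Leu) — missense.
Codon 2: GAA (Glu) → GAG (Glu) — synonymous.
Codon 3: GUA (Val) → GUC (Val) — synonymous.
Codon 4: GUA (Val) → UUA (Leu) — missense.
Codon 5: CCU (Pro) → UCU (Ser) — missense.
Codon 6: AUC (Ile) → AAC (Asn) — missense.
Synonymous: 2 of 6.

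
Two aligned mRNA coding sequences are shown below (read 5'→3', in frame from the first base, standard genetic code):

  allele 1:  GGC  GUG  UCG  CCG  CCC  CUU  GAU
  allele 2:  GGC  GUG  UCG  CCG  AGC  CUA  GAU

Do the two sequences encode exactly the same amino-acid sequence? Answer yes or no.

Codon 1: GGC Gly / GGC Gly — identical.
Codon 2: GUG Val / GUG Val — identical.
Codon 3: UCG Ser / UCG Ser — identical.
Codon 4: CCG Pro / CCG Pro — identical.
Codon 5: CCC Pro / AGC Ser — nonsynonymous.
Codon 6: CUU Leu / CUA Leu — synonymous.
Codon 7: GAU Asp / GAU Asp — identical.
Nonsynonymous differences: 1 → different protein.

no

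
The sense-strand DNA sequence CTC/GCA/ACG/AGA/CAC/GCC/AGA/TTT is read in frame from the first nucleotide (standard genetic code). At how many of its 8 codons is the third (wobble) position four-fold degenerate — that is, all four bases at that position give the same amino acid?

4

Codon 1 CTC (Leu): third position 4-fold.
Codon 2 GCA (Ala): third position 4-fold.
Codon 3 ACG (Thr): third position 4-fold.
Codon 4 AGA (Arg): third position 2-fold.
Codon 5 CAC (His): third position 2-fold.
Codon 6 GCC (Ala): third position 4-fold.
Codon 7 AGA (Arg): third position 2-fold.
Codon 8 TTT (Phe): third position 2-fold.
Four-fold degenerate third positions: 4.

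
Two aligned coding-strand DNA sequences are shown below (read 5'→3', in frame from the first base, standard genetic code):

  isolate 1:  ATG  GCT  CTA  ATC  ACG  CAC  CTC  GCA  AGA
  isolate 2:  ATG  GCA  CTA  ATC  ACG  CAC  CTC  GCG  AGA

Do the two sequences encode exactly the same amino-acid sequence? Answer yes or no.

Codon 1: ATG Met / ATG Met — identical.
Codon 2: GCT Ala / GCA Ala — synonymous.
Codon 3: CTA Leu / CTA Leu — identical.
Codon 4: ATC Ile / ATC Ile — identical.
Codon 5: ACG Thr / ACG Thr — identical.
Codon 6: CAC His / CAC His — identical.
Codon 7: CTC Leu / CTC Leu — identical.
Codon 8: GCA Ala / GCG Ala — synonymous.
Codon 9: AGA Arg / AGA Arg — identical.
Nonsynonymous differences: 0 → same protein.

yes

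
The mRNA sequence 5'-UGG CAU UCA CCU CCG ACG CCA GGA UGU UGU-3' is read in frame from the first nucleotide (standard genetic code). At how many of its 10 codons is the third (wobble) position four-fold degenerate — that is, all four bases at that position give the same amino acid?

6

Codon 1 UGG (Trp): third position 1-fold.
Codon 2 CAU (His): third position 2-fold.
Codon 3 UCA (Ser): third position 4-fold.
Codon 4 CCU (Pro): third position 4-fold.
Codon 5 CCG (Pro): third position 4-fold.
Codon 6 ACG (Thr): third position 4-fold.
Codon 7 CCA (Pro): third position 4-fold.
Codon 8 GGA (Gly): third position 4-fold.
Codon 9 UGU (Cys): third position 2-fold.
Codon 10 UGU (Cys): third position 2-fold.
Four-fold degenerate third positions: 6.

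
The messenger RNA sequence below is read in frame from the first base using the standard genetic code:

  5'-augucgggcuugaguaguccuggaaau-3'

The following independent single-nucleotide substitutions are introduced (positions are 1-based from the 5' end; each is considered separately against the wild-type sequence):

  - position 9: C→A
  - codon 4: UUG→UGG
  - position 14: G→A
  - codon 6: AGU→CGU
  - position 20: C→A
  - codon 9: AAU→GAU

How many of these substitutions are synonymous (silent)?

1

Codon 3: GGC (Gly) → GGA (Gly) — synonymous.
Codon 4: UUG (Leu) → UGG (Trp) — missense.
Codon 5: AGU (Ser) → AAU (Asn) — missense.
Codon 6: AGU (Ser) → CGU (Arg) — missense.
Codon 7: CCU (Pro) → CAU (His) — missense.
Codon 9: AAU (Asn) → GAU (Asp) — missense.
Synonymous: 1 of 6.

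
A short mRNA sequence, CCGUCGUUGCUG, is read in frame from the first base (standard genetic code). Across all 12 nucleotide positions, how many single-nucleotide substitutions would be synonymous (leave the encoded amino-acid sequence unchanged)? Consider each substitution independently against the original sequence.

12

Codon 1 (CCG, Pro): 3 synonymous substitutions.
Codon 2 (UCG, Ser): 3 synonymous substitutions.
Codon 3 (UUG, Leu): 2 synonymous substitutions.
Codon 4 (CUG, Leu): 4 synonymous substitutions.
Total: 3 + 3 + 2 + 4 = 12.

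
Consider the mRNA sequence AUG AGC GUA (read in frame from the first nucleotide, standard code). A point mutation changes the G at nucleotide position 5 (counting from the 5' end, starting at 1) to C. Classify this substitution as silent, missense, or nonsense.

Position 5 falls in codon 2: AGC → Ser.
After the substitution the codon is ACC → Thr.
Ser ≠ Thr, so this is a missense mutation.

missense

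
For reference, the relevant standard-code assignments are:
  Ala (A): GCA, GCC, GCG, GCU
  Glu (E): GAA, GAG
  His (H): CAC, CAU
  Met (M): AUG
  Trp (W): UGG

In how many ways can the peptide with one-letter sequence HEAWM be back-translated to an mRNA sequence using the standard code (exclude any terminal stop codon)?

His: 2 codons.
Glu: 2 codons.
Ala: 4 codons.
Trp: 1 codon.
Met: 1 codon.
2 × 2 × 4 × 1 × 1 = 16.

16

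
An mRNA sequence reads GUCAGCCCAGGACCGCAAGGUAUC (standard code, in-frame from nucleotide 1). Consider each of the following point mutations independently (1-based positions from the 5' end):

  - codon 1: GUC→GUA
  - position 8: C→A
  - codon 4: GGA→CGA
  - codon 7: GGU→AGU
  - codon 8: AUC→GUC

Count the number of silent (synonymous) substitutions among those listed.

Codon 1: GUC (Val) → GUA (Val) — synonymous.
Codon 3: CCA (Pro) → CAA (Gln) — missense.
Codon 4: GGA (Gly) → CGA (Arg) — missense.
Codon 7: GGU (Gly) → AGU (Ser) — missense.
Codon 8: AUC (Ile) → GUC (Val) — missense.
Synonymous: 1 of 5.

1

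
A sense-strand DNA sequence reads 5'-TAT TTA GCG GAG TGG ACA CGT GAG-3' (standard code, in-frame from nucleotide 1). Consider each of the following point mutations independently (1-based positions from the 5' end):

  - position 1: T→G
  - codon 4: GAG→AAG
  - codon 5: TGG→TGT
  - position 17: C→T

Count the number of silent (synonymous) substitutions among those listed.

Codon 1: TAT (Tyr) → GAT (Asp) — missense.
Codon 4: GAG (Glu) → AAG (Lys) — missense.
Codon 5: TGG (Trp) → TGT (Cys) — missense.
Codon 6: ACA (Thr) → ATA (Ile) — missense.
Synonymous: 0 of 4.

0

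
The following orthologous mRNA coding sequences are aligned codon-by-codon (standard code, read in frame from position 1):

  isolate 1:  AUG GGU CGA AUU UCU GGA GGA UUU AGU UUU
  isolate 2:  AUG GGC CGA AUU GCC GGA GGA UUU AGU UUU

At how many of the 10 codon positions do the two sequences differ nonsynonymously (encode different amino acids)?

Codon 1: AUG Met / AUG Met — identical.
Codon 2: GGU Gly / GGC Gly — synonymous.
Codon 3: CGA Arg / CGA Arg — identical.
Codon 4: AUU Ile / AUU Ile — identical.
Codon 5: UCU Ser / GCC Ala — nonsynonymous.
Codon 6: GGA Gly / GGA Gly — identical.
Codon 7: GGA Gly / GGA Gly — identical.
Codon 8: UUU Phe / UUU Phe — identical.
Codon 9: AGU Ser / AGU Ser — identical.
Codon 10: UUU Phe / UUU Phe — identical.
Nonsynonymous differences: 1.

1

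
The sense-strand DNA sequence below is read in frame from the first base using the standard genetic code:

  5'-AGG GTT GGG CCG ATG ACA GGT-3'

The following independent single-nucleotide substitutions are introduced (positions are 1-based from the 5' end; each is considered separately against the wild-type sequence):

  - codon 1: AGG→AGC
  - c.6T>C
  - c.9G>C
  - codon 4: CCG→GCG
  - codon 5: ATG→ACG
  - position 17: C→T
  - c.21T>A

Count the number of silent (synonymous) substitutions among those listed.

Codon 1: AGG (Arg) → AGC (Ser) — missense.
Codon 2: GTT (Val) → GTC (Val) — synonymous.
Codon 3: GGG (Gly) → GGC (Gly) — synonymous.
Codon 4: CCG (Pro) → GCG (Ala) — missense.
Codon 5: ATG (Met) → ACG (Thr) — missense.
Codon 6: ACA (Thr) → ATA (Ile) — missense.
Codon 7: GGT (Gly) → GGA (Gly) — synonymous.
Synonymous: 3 of 7.

3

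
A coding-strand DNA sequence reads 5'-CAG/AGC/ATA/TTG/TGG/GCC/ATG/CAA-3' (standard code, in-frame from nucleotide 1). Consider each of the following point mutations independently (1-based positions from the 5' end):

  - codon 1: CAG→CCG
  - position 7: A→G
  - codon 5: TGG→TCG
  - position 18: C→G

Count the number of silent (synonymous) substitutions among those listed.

1

Codon 1: CAG (Gln) → CCG (Pro) — missense.
Codon 3: ATA (Ile) → GTA (Val) — missense.
Codon 5: TGG (Trp) → TCG (Ser) — missense.
Codon 6: GCC (Ala) → GCG (Ala) — synonymous.
Synonymous: 1 of 4.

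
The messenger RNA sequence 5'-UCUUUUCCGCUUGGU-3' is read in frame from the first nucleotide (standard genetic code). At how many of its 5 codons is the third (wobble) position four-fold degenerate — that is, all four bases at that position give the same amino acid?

Codon 1 UCU (Ser): third position 4-fold.
Codon 2 UUU (Phe): third position 2-fold.
Codon 3 CCG (Pro): third position 4-fold.
Codon 4 CUU (Leu): third position 4-fold.
Codon 5 GGU (Gly): third position 4-fold.
Four-fold degenerate third positions: 4.

4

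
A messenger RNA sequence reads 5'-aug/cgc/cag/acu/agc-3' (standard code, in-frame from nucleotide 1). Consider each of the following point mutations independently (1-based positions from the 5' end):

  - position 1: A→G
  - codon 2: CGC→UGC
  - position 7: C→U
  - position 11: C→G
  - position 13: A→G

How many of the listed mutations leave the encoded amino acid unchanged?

0

Codon 1: AUG (Met) → GUG (Val) — missense.
Codon 2: CGC (Arg) → UGC (Cys) — missense.
Codon 3: CAG (Gln) → UAG (Stop) — nonsense.
Codon 4: ACU (Thr) → AGU (Ser) — missense.
Codon 5: AGC (Ser) → GGC (Gly) — missense.
Synonymous: 0 of 5.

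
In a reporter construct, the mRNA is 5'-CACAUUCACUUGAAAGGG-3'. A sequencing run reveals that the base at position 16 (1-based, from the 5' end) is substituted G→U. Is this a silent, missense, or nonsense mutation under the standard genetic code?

Position 16 falls in codon 6: GGG → Gly.
After the substitution the codon is UGG → Trp.
Gly ≠ Trp, so this is a missense mutation.

missense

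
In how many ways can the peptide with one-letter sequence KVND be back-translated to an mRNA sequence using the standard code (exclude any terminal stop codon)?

32

Lys: 2 codons.
Val: 4 codons.
Asn: 2 codons.
Asp: 2 codons.
2 × 4 × 2 × 2 = 32.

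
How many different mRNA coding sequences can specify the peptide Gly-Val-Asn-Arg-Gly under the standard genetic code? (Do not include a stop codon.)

768

Gly: 4 codons.
Val: 4 codons.
Asn: 2 codons.
Arg: 6 codons.
Gly: 4 codons.
4 × 4 × 2 × 6 × 4 = 768.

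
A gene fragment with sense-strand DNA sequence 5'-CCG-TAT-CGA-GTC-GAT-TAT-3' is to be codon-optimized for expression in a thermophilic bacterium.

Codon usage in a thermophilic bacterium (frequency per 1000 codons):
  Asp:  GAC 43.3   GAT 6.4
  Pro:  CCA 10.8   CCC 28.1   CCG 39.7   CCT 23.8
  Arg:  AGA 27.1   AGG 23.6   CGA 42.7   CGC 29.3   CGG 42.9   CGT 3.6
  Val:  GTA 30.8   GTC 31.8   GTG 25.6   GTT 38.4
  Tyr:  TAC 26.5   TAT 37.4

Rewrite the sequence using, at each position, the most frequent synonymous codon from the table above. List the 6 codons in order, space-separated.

Codon 1 (Pro): best is CCG at 39.7.
Codon 2 (Tyr): best is TAT at 37.4.
Codon 3 (Arg): best is CGG at 42.9.
Codon 4 (Val): best is GTT at 38.4.
Codon 5 (Asp): best is GAC at 43.3.
Codon 6 (Tyr): best is TAT at 37.4.

CCG TAT CGG GTT GAC TAT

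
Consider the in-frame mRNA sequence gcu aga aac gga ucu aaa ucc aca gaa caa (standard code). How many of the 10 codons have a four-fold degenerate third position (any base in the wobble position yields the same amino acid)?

Codon 1 GCU (Ala): third position 4-fold.
Codon 2 AGA (Arg): third position 2-fold.
Codon 3 AAC (Asn): third position 2-fold.
Codon 4 GGA (Gly): third position 4-fold.
Codon 5 UCU (Ser): third position 4-fold.
Codon 6 AAA (Lys): third position 2-fold.
Codon 7 UCC (Ser): third position 4-fold.
Codon 8 ACA (Thr): third position 4-fold.
Codon 9 GAA (Glu): third position 2-fold.
Codon 10 CAA (Gln): third position 2-fold.
Four-fold degenerate third positions: 5.

5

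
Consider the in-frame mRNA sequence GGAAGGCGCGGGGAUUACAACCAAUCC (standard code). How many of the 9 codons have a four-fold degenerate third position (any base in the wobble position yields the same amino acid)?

Codon 1 GGA (Gly): third position 4-fold.
Codon 2 AGG (Arg): third position 2-fold.
Codon 3 CGC (Arg): third position 4-fold.
Codon 4 GGG (Gly): third position 4-fold.
Codon 5 GAU (Asp): third position 2-fold.
Codon 6 UAC (Tyr): third position 2-fold.
Codon 7 AAC (Asn): third position 2-fold.
Codon 8 CAA (Gln): third position 2-fold.
Codon 9 UCC (Ser): third position 4-fold.
Four-fold degenerate third positions: 4.

4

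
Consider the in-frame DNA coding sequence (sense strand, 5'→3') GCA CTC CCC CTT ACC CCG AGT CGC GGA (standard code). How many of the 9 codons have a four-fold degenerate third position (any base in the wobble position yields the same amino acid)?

Codon 1 GCA (Ala): third position 4-fold.
Codon 2 CTC (Leu): third position 4-fold.
Codon 3 CCC (Pro): third position 4-fold.
Codon 4 CTT (Leu): third position 4-fold.
Codon 5 ACC (Thr): third position 4-fold.
Codon 6 CCG (Pro): third position 4-fold.
Codon 7 AGT (Ser): third position 2-fold.
Codon 8 CGC (Arg): third position 4-fold.
Codon 9 GGA (Gly): third position 4-fold.
Four-fold degenerate third positions: 8.

8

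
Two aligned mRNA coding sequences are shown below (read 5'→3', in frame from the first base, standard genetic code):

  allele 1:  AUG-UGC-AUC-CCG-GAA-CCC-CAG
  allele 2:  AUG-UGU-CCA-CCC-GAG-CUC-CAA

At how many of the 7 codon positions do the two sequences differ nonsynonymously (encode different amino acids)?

Codon 1: AUG Met / AUG Met — identical.
Codon 2: UGC Cys / UGU Cys — synonymous.
Codon 3: AUC Ile / CCA Pro — nonsynonymous.
Codon 4: CCG Pro / CCC Pro — synonymous.
Codon 5: GAA Glu / GAG Glu — synonymous.
Codon 6: CCC Pro / CUC Leu — nonsynonymous.
Codon 7: CAG Gln / CAA Gln — synonymous.
Nonsynonymous differences: 2.

2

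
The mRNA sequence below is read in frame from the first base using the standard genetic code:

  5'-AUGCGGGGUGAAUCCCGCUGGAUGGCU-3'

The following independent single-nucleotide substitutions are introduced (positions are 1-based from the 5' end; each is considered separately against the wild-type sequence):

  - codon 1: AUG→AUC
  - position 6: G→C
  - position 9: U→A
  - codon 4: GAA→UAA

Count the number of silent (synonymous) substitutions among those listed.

2

Codon 1: AUG (Met) → AUC (Ile) — missense.
Codon 2: CGG (Arg) → CGC (Arg) — synonymous.
Codon 3: GGU (Gly) → GGA (Gly) — synonymous.
Codon 4: GAA (Glu) → UAA (Stop) — nonsense.
Synonymous: 2 of 4.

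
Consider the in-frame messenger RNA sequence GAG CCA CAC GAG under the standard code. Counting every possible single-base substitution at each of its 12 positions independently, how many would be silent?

Codon 1 (GAG, Glu): 1 synonymous substitution.
Codon 2 (CCA, Pro): 3 synonymous substitutions.
Codon 3 (CAC, His): 1 synonymous substitution.
Codon 4 (GAG, Glu): 1 synonymous substitution.
Total: 1 + 3 + 1 + 1 = 6.

6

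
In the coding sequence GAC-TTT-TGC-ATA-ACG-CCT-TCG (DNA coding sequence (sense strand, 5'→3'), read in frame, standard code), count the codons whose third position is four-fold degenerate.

3

Codon 1 GAC (Asp): third position 2-fold.
Codon 2 TTT (Phe): third position 2-fold.
Codon 3 TGC (Cys): third position 2-fold.
Codon 4 ATA (Ile): third position 3-fold.
Codon 5 ACG (Thr): third position 4-fold.
Codon 6 CCT (Pro): third position 4-fold.
Codon 7 TCG (Ser): third position 4-fold.
Four-fold degenerate third positions: 3.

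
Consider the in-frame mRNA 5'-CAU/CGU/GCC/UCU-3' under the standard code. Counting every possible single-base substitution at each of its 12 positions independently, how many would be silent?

10

Codon 1 (CAU, His): 1 synonymous substitution.
Codon 2 (CGU, Arg): 3 synonymous substitutions.
Codon 3 (GCC, Ala): 3 synonymous substitutions.
Codon 4 (UCU, Ser): 3 synonymous substitutions.
Total: 1 + 3 + 3 + 3 = 10.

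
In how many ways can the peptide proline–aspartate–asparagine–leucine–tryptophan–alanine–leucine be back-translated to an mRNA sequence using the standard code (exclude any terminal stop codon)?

2304

Pro: 4 codons.
Asp: 2 codons.
Asn: 2 codons.
Leu: 6 codons.
Trp: 1 codon.
Ala: 4 codons.
Leu: 6 codons.
4 × 2 × 2 × 6 × 1 × 4 × 6 = 2304.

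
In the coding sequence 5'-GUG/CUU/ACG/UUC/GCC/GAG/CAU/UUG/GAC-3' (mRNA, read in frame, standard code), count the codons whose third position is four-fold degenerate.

4

Codon 1 GUG (Val): third position 4-fold.
Codon 2 CUU (Leu): third position 4-fold.
Codon 3 ACG (Thr): third position 4-fold.
Codon 4 UUC (Phe): third position 2-fold.
Codon 5 GCC (Ala): third position 4-fold.
Codon 6 GAG (Glu): third position 2-fold.
Codon 7 CAU (His): third position 2-fold.
Codon 8 UUG (Leu): third position 2-fold.
Codon 9 GAC (Asp): third position 2-fold.
Four-fold degenerate third positions: 4.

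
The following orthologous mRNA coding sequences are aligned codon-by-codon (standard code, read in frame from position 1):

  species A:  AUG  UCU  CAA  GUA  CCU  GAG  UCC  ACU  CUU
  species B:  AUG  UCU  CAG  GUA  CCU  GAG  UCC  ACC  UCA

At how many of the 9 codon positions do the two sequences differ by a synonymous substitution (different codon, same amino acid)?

2

Codon 1: AUG Met / AUG Met — identical.
Codon 2: UCU Ser / UCU Ser — identical.
Codon 3: CAA Gln / CAG Gln — synonymous.
Codon 4: GUA Val / GUA Val — identical.
Codon 5: CCU Pro / CCU Pro — identical.
Codon 6: GAG Glu / GAG Glu — identical.
Codon 7: UCC Ser / UCC Ser — identical.
Codon 8: ACU Thr / ACC Thr — synonymous.
Codon 9: CUU Leu / UCA Ser — nonsynonymous.
Synonymous differences: 2.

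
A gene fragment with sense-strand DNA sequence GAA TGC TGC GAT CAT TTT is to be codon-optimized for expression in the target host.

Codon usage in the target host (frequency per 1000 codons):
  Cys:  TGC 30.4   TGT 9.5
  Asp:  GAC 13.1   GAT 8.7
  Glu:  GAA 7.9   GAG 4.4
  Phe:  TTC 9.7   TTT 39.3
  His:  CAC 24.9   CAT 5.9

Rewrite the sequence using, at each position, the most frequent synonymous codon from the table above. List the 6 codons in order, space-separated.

GAA TGC TGC GAC CAC TTT

Codon 1 (Glu): best is GAA at 7.9.
Codon 2 (Cys): best is TGC at 30.4.
Codon 3 (Cys): best is TGC at 30.4.
Codon 4 (Asp): best is GAC at 13.1.
Codon 5 (His): best is CAC at 24.9.
Codon 6 (Phe): best is TTT at 39.3.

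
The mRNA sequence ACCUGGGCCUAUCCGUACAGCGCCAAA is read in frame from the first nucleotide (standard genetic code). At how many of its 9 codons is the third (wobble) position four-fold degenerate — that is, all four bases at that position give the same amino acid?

4

Codon 1 ACC (Thr): third position 4-fold.
Codon 2 UGG (Trp): third position 1-fold.
Codon 3 GCC (Ala): third position 4-fold.
Codon 4 UAU (Tyr): third position 2-fold.
Codon 5 CCG (Pro): third position 4-fold.
Codon 6 UAC (Tyr): third position 2-fold.
Codon 7 AGC (Ser): third position 2-fold.
Codon 8 GCC (Ala): third position 4-fold.
Codon 9 AAA (Lys): third position 2-fold.
Four-fold degenerate third positions: 4.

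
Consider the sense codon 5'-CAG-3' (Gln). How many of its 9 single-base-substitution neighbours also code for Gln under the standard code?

1

Position 1: none → 0 synonymous.
Position 2: none → 0 synonymous.
Position 3: CAA → 1 synonymous.
Total: 0 + 0 + 1 = 1.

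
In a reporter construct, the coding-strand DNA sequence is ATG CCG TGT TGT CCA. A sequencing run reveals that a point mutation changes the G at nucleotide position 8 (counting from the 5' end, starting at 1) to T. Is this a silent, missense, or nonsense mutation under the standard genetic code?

missense

Position 8 falls in codon 3: TGT → Cys.
After the substitution the codon is TTT → Phe.
Cys ≠ Phe, so this is a missense mutation.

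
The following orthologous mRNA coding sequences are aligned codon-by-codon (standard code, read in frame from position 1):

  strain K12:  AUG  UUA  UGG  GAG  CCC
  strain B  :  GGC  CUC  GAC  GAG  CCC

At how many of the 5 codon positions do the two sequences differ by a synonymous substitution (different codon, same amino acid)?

1

Codon 1: AUG Met / GGC Gly — nonsynonymous.
Codon 2: UUA Leu / CUC Leu — synonymous.
Codon 3: UGG Trp / GAC Asp — nonsynonymous.
Codon 4: GAG Glu / GAG Glu — identical.
Codon 5: CCC Pro / CCC Pro — identical.
Synonymous differences: 1.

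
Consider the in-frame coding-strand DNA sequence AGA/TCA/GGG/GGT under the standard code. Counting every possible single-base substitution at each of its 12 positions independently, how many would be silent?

Codon 1 (AGA, Arg): 2 synonymous substitutions.
Codon 2 (TCA, Ser): 3 synonymous substitutions.
Codon 3 (GGG, Gly): 3 synonymous substitutions.
Codon 4 (GGT, Gly): 3 synonymous substitutions.
Total: 2 + 3 + 3 + 3 = 11.

11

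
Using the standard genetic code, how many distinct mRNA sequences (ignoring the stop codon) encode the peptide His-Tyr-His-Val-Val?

128

His: 2 codons.
Tyr: 2 codons.
His: 2 codons.
Val: 4 codons.
Val: 4 codons.
2 × 2 × 2 × 4 × 4 = 128.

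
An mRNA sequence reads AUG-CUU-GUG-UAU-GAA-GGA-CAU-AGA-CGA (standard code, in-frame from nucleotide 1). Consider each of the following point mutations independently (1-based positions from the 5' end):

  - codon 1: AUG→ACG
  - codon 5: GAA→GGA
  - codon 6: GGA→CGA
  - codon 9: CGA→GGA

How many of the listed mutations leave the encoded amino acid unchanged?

Codon 1: AUG (Met) → ACG (Thr) — missense.
Codon 5: GAA (Glu) → GGA (Gly) — missense.
Codon 6: GGA (Gly) → CGA (Arg) — missense.
Codon 9: CGA (Arg) → GGA (Gly) — missense.
Synonymous: 0 of 4.

0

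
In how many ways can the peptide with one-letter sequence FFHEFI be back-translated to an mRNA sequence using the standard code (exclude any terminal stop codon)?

Phe: 2 codons.
Phe: 2 codons.
His: 2 codons.
Glu: 2 codons.
Phe: 2 codons.
Ile: 3 codons.
2 × 2 × 2 × 2 × 2 × 3 = 96.

96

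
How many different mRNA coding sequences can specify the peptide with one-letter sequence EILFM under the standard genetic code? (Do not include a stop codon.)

Glu: 2 codons.
Ile: 3 codons.
Leu: 6 codons.
Phe: 2 codons.
Met: 1 codon.
2 × 3 × 6 × 2 × 1 = 72.

72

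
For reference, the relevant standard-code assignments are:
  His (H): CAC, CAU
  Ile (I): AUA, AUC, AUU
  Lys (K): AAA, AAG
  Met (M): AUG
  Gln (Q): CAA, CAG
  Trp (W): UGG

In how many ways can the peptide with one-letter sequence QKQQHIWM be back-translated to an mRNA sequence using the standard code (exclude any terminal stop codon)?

Gln: 2 codons.
Lys: 2 codons.
Gln: 2 codons.
Gln: 2 codons.
His: 2 codons.
Ile: 3 codons.
Trp: 1 codon.
Met: 1 codon.
2 × 2 × 2 × 2 × 2 × 3 × 1 × 1 = 96.

96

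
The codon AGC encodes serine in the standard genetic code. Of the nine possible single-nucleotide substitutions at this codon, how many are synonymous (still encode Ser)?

Position 1: none → 0 synonymous.
Position 2: none → 0 synonymous.
Position 3: AGU → 1 synonymous.
Total: 0 + 0 + 1 = 1.

1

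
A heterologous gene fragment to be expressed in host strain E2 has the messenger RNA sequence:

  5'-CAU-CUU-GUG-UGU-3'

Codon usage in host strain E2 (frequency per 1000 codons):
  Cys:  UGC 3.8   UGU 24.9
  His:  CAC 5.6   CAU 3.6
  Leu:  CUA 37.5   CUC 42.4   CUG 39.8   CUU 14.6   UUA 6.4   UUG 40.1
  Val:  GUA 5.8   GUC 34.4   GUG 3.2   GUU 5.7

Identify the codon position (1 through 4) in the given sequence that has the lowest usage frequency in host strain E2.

3

Codon 1 CAU (His): 3.6 per 1000.
Codon 2 CUU (Leu): 14.6 per 1000.
Codon 3 GUG (Val): 3.2 per 1000.
Codon 4 UGU (Cys): 24.9 per 1000.
Lowest frequency is 3.2 at codon 3.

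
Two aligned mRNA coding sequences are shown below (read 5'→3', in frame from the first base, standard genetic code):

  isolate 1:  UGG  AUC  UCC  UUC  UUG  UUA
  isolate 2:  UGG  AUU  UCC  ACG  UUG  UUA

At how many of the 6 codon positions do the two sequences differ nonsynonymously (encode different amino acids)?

Codon 1: UGG Trp / UGG Trp — identical.
Codon 2: AUC Ile / AUU Ile — synonymous.
Codon 3: UCC Ser / UCC Ser — identical.
Codon 4: UUC Phe / ACG Thr — nonsynonymous.
Codon 5: UUG Leu / UUG Leu — identical.
Codon 6: UUA Leu / UUA Leu — identical.
Nonsynonymous differences: 1.

1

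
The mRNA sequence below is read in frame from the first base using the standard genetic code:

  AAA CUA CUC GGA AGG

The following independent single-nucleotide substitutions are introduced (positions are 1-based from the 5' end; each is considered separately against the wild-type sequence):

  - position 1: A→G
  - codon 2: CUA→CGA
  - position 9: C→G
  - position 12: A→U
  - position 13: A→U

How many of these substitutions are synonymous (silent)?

Codon 1: AAA (Lys) → GAA (Glu) — missense.
Codon 2: CUA (Leu) → CGA (Arg) — missense.
Codon 3: CUC (Leu) → CUG (Leu) — synonymous.
Codon 4: GGA (Gly) → GGU (Gly) — synonymous.
Codon 5: AGG (Arg) → UGG (Trp) — missense.
Synonymous: 2 of 5.

2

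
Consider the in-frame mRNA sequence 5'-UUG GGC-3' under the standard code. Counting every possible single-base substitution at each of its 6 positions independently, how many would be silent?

5

Codon 1 (UUG, Leu): 2 synonymous substitutions.
Codon 2 (GGC, Gly): 3 synonymous substitutions.
Total: 2 + 3 = 5.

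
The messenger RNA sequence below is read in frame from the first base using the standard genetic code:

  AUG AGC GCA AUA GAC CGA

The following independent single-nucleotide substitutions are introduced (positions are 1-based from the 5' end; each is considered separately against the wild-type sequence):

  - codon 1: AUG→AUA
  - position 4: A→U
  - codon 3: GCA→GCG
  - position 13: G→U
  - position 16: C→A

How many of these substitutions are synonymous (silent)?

2

Codon 1: AUG (Met) → AUA (Ile) — missense.
Codon 2: AGC (Ser) → UGC (Cys) — missense.
Codon 3: GCA (Ala) → GCG (Ala) — synonymous.
Codon 5: GAC (Asp) → UAC (Tyr) — missense.
Codon 6: CGA (Arg) → AGA (Arg) — synonymous.
Synonymous: 2 of 5.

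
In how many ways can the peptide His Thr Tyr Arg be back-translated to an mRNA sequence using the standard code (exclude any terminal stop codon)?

96

His: 2 codons.
Thr: 4 codons.
Tyr: 2 codons.
Arg: 6 codons.
2 × 4 × 2 × 6 = 96.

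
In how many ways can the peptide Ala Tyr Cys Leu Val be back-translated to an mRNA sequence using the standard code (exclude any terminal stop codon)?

384

Ala: 4 codons.
Tyr: 2 codons.
Cys: 2 codons.
Leu: 6 codons.
Val: 4 codons.
4 × 2 × 2 × 6 × 4 = 384.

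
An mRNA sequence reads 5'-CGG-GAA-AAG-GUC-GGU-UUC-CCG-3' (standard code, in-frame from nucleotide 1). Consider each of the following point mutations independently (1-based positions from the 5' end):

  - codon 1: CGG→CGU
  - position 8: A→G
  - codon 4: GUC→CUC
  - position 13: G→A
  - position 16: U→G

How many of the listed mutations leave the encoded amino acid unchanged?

Codon 1: CGG (Arg) → CGU (Arg) — synonymous.
Codon 3: AAG (Lys) → AGG (Arg) — missense.
Codon 4: GUC (Val) → CUC (Leu) — missense.
Codon 5: GGU (Gly) → AGU (Ser) — missense.
Codon 6: UUC (Phe) → GUC (Val) — missense.
Synonymous: 1 of 5.

1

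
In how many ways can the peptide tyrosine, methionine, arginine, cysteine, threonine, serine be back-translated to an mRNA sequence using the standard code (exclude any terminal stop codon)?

576

Tyr: 2 codons.
Met: 1 codon.
Arg: 6 codons.
Cys: 2 codons.
Thr: 4 codons.
Ser: 6 codons.
2 × 1 × 6 × 2 × 4 × 6 = 576.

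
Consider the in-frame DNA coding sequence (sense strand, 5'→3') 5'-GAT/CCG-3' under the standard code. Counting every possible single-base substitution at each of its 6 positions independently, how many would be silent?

Codon 1 (GAT, Asp): 1 synonymous substitution.
Codon 2 (CCG, Pro): 3 synonymous substitutions.
Total: 1 + 3 = 4.

4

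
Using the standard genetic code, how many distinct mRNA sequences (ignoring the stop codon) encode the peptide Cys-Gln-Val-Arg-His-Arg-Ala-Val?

Cys: 2 codons.
Gln: 2 codons.
Val: 4 codons.
Arg: 6 codons.
His: 2 codons.
Arg: 6 codons.
Ala: 4 codons.
Val: 4 codons.
2 × 2 × 4 × 6 × 2 × 6 × 4 × 4 = 18432.

18432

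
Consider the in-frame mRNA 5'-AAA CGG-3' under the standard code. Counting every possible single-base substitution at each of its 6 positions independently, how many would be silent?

5

Codon 1 (AAA, Lys): 1 synonymous substitution.
Codon 2 (CGG, Arg): 4 synonymous substitutions.
Total: 1 + 4 = 5.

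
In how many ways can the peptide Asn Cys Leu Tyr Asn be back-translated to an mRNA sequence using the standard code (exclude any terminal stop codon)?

96

Asn: 2 codons.
Cys: 2 codons.
Leu: 6 codons.
Tyr: 2 codons.
Asn: 2 codons.
2 × 2 × 6 × 2 × 2 = 96.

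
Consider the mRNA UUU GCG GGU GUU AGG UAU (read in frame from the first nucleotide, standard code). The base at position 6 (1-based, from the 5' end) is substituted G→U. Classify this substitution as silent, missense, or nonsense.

silent

Position 6 falls in codon 2: GCG → Ala.
After the substitution the codon is GCU → Ala.
Both encode Ala, so the change is synonymous.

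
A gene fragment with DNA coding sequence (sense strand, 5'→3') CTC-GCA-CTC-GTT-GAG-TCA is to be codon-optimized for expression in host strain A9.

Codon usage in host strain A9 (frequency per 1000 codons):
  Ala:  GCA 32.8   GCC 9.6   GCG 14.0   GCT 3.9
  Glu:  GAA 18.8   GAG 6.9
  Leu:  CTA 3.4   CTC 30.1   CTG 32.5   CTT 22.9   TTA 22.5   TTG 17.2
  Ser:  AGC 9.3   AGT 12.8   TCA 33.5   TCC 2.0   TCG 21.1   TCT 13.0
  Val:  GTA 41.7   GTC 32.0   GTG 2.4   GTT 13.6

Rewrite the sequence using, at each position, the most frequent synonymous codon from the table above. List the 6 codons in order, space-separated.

CTG GCA CTG GTA GAA TCA

Codon 1 (Leu): best is CTG at 32.5.
Codon 2 (Ala): best is GCA at 32.8.
Codon 3 (Leu): best is CTG at 32.5.
Codon 4 (Val): best is GTA at 41.7.
Codon 5 (Glu): best is GAA at 18.8.
Codon 6 (Ser): best is TCA at 33.5.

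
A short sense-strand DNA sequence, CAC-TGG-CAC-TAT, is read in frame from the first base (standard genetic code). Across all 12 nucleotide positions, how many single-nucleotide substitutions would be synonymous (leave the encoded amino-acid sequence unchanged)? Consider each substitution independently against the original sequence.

3

Codon 1 (CAC, His): 1 synonymous substitution.
Codon 2 (TGG, Trp): 0 synonymous substitutions.
Codon 3 (CAC, His): 1 synonymous substitution.
Codon 4 (TAT, Tyr): 1 synonymous substitution.
Total: 1 + 0 + 1 + 1 = 3.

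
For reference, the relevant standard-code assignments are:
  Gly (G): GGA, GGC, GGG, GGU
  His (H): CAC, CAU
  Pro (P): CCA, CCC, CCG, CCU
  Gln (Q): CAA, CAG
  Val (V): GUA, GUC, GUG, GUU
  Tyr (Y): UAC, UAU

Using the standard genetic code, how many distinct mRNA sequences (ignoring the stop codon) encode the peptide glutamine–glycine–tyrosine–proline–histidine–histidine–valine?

1024

Gln: 2 codons.
Gly: 4 codons.
Tyr: 2 codons.
Pro: 4 codons.
His: 2 codons.
His: 2 codons.
Val: 4 codons.
2 × 4 × 2 × 4 × 2 × 2 × 4 = 1024.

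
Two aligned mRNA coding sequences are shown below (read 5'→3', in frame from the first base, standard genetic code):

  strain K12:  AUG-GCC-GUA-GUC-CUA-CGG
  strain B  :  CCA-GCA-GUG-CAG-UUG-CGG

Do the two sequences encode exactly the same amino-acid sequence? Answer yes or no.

no

Codon 1: AUG Met / CCA Pro — nonsynonymous.
Codon 2: GCC Ala / GCA Ala — synonymous.
Codon 3: GUA Val / GUG Val — synonymous.
Codon 4: GUC Val / CAG Gln — nonsynonymous.
Codon 5: CUA Leu / UUG Leu — synonymous.
Codon 6: CGG Arg / CGG Arg — identical.
Nonsynonymous differences: 2 → different protein.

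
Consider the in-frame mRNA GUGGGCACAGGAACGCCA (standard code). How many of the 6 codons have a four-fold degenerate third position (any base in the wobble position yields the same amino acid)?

6

Codon 1 GUG (Val): third position 4-fold.
Codon 2 GGC (Gly): third position 4-fold.
Codon 3 ACA (Thr): third position 4-fold.
Codon 4 GGA (Gly): third position 4-fold.
Codon 5 ACG (Thr): third position 4-fold.
Codon 6 CCA (Pro): third position 4-fold.
Four-fold degenerate third positions: 6.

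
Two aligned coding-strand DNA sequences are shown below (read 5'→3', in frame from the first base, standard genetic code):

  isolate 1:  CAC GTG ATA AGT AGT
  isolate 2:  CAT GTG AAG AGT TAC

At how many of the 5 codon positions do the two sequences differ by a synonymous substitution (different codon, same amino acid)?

1

Codon 1: CAC His / CAT His — synonymous.
Codon 2: GTG Val / GTG Val — identical.
Codon 3: ATA Ile / AAG Lys — nonsynonymous.
Codon 4: AGT Ser / AGT Ser — identical.
Codon 5: AGT Ser / TAC Tyr — nonsynonymous.
Synonymous differences: 1.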